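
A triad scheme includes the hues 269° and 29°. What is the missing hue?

A triad places three hues 120° apart.
The full set through 29° is {29°, 149°, 269°}.
Given {29°, 269°}, the missing hue is 149°.

149°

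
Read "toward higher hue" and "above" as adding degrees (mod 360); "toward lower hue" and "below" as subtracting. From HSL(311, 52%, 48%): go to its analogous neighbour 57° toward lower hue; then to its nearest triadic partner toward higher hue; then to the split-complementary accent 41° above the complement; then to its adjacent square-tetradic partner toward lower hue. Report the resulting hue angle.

145°

−57° (analog 57° ↓): 311 − 57 = 254°
+120° (triadic ↑): 254 + 120 = 374 → 374 − 360 = 14°
+221° (split-comp 41° ↑): 14 + 221 = 235°
−90° (square ↓): 235 − 90 = 145°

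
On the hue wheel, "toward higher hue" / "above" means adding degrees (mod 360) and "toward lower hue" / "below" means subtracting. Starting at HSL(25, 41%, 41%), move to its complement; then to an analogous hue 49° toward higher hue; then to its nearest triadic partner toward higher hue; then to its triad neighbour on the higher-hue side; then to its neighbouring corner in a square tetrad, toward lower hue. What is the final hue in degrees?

complement +180°: 25 + 180 = 205°
analog 49° ↑ +49°: 205 + 49 = 254°
triadic ↑ +120°: 254 + 120 = 374 → 374 − 360 = 14°
triadic ↑ +120°: 14 + 120 = 134°
square ↓ −90°: 134 − 90 = 44°

44°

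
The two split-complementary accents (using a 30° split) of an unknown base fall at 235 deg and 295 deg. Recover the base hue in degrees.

85°

The accents sit 30° either side of the complement, so the complement is their short-arc midpoint on the wheel.
Short-arc midpoint of 235° and 295°: 265°.
Base is 180° from the complement: 265 − 180 = 85°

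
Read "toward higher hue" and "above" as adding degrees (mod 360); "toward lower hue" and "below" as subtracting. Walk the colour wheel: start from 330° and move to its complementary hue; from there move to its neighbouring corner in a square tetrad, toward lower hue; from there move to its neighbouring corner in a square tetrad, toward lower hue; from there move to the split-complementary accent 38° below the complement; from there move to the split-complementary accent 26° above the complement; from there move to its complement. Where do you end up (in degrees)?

138°

+180° (complement): 330 + 180 = 510 → 510 − 360 = 150°
−90° (square ↓): 150 − 90 = 60°
−90° (square ↓): 60 − 90 = -30 → -30 + 360 = 330°
+142° (split-comp 38° ↓): 330 + 142 = 472 → 472 − 360 = 112°
+206° (split-comp 26° ↑): 112 + 206 = 318°
+180° (complement): 318 + 180 = 498 → 498 − 360 = 138°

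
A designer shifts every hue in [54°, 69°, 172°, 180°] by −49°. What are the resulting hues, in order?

5°, 20°, 123°, 131°

54 − 49 = 5°
69 − 49 = 20°
172 − 49 = 123°
180 − 49 = 131°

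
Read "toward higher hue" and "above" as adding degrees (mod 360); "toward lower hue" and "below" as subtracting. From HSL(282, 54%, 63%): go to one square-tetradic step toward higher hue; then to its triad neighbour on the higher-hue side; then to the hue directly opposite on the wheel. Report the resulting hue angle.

+90° (square ↑): 282 + 90 = 372 → 372 − 360 = 12°
+120° (triadic ↑): 12 + 120 = 132°
+180° (complement): 132 + 180 = 312°

312°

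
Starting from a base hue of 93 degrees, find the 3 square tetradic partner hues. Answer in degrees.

183°, 273° and 3°

93 + 90 = 183°
93 + 180 = 273°
93 + 270 = 363 → 363 − 360 = 3°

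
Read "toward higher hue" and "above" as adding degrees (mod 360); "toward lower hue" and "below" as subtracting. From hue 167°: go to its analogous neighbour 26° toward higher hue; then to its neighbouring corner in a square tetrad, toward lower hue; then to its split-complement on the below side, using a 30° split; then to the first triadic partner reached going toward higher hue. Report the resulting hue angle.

13°

167 + 26 = 193°   (analog 26° ↑)
193 − 90 = 103°   (square ↓)
103 + 150 = 253°   (split-comp 30° ↓)
253 + 120 = 373 → 373 − 360 = 13°   (triadic ↑)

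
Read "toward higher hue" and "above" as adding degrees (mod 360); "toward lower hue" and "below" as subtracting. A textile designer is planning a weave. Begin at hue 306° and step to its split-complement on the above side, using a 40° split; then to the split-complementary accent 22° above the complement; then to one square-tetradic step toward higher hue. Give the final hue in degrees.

98°

306 + 220 = 526 → 526 − 360 = 166°   (split-comp 40° ↑)
166 + 202 = 368 → 368 − 360 = 8°   (split-comp 22° ↑)
8 + 90 = 98°   (square ↑)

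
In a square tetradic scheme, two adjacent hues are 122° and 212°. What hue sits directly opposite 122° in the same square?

A square tetradic scheme places four hues 90° apart; opposite corners are 180° apart.
122 + 180 = 302°

302°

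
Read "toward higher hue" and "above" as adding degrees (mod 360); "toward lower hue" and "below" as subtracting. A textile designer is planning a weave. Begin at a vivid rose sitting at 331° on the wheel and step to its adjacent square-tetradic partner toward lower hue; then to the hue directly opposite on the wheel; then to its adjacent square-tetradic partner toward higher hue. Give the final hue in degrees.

−90° (square ↓): 331 − 90 = 241°
+180° (complement): 241 + 180 = 421 → 421 − 360 = 61°
+90° (square ↑): 61 + 90 = 151°

151°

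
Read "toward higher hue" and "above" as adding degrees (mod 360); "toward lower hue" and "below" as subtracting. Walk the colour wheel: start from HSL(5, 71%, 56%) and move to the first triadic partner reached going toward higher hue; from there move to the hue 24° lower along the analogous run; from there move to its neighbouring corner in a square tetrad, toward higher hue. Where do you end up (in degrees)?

191°

5 + 120 = 125°   (triadic ↑)
125 − 24 = 101°   (analog 24° ↓)
101 + 90 = 191°   (square ↑)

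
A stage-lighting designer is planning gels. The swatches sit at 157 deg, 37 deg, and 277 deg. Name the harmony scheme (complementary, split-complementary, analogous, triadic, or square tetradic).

triadic

Sort the hues: 37°, 157°, 277°.
Successive gaps around the wheel: 120°, 120°, 120°.
Three hues equally spaced 120° apart form a triad.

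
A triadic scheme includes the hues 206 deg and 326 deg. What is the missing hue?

86°

A triad places three hues 120° apart.
The full set through 206° is {86°, 206°, 326°}.
Given {206°, 326°}, the missing hue is 86°.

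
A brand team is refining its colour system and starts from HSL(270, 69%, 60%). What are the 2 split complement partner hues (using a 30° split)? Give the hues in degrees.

Split-complementary hues sit 30° either side of the complement.
Complement of 270°: 270 + 180 = 450 → 450 − 360 = 90°
90 − 30 = 60°
90 + 30 = 120°

60° and 120°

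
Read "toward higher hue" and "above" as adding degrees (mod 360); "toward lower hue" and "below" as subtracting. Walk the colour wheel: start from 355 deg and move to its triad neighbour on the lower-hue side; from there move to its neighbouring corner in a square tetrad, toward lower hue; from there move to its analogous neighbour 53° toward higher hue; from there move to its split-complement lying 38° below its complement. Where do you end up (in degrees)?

triadic ↓ −120°: 355 − 120 = 235°
square ↓ −90°: 235 − 90 = 145°
analog 53° ↑ +53°: 145 + 53 = 198°
split-comp 38° ↓ +142°: 198 + 142 = 340°

340°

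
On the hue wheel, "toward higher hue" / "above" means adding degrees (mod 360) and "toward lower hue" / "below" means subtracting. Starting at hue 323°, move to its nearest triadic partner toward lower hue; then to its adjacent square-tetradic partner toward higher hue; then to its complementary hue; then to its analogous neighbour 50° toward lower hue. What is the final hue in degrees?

63°

323 − 120 = 203°   (triadic ↓)
203 + 90 = 293°   (square ↑)
293 + 180 = 473 → 473 − 360 = 113°   (complement)
113 − 50 = 63°   (analog 50° ↓)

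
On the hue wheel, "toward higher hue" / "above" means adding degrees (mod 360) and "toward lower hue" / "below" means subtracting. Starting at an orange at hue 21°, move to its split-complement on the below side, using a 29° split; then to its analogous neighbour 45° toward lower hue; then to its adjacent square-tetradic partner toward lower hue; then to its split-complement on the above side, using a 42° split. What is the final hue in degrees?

259°

+151° (split-comp 29° ↓): 21 + 151 = 172°
−45° (analog 45° ↓): 172 − 45 = 127°
−90° (square ↓): 127 − 90 = 37°
+222° (split-comp 42° ↑): 37 + 222 = 259°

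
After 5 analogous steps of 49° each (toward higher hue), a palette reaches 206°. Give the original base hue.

321°

5 steps of 49° (toward higher hue) give a net shift of +245°.
Start = end − shift: 206 − 245 = -39 → -39 + 360 = 321°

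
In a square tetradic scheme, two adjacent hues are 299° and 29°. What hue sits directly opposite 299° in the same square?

119°

A square tetradic scheme places four hues 90° apart; opposite corners are 180° apart.
299 + 180 = 479 → 479 − 360 = 119°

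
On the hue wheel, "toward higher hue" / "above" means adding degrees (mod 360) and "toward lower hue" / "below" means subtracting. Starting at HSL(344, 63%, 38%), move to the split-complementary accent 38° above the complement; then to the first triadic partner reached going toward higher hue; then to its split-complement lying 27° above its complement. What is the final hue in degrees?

344 + 218 = 562 → 562 − 360 = 202°   (split-comp 38° ↑)
202 + 120 = 322°   (triadic ↑)
322 + 207 = 529 → 529 − 360 = 169°   (split-comp 27° ↑)

169°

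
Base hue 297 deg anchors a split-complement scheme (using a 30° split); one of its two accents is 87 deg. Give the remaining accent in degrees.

147°

Split-complementary hues sit 30° either side of the complement.
Complement of the base 297°: 297 + 180 = 477 → 477 − 360 = 117°
The given accent 87° is 30° one side of 117°; the other accent sits 30° the other side: 117 + 30 = 147°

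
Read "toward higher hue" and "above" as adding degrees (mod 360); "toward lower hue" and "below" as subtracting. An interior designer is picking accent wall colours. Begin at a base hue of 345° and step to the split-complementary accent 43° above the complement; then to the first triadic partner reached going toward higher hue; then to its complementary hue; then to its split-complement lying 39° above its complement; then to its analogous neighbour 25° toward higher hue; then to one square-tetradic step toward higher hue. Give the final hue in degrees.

122°

345 + 223 = 568 → 568 − 360 = 208°   (split-comp 43° ↑)
208 + 120 = 328°   (triadic ↑)
328 + 180 = 508 → 508 − 360 = 148°   (complement)
148 + 219 = 367 → 367 − 360 = 7°   (split-comp 39° ↑)
7 + 25 = 32°   (analog 25° ↑)
32 + 90 = 122°   (square ↑)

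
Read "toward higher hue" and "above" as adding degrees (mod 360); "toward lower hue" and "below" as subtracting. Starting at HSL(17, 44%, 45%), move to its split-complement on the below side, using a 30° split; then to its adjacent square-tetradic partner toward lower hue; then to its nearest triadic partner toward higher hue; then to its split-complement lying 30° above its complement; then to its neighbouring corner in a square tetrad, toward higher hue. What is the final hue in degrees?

137°

17 + 150 = 167°   (split-comp 30° ↓)
167 − 90 = 77°   (square ↓)
77 + 120 = 197°   (triadic ↑)
197 + 210 = 407 → 407 − 360 = 47°   (split-comp 30° ↑)
47 + 90 = 137°   (square ↑)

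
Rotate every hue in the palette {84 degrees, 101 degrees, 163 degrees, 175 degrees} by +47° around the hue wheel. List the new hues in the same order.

131°, 148°, 210°, 222°

84 + 47 = 131°
101 + 47 = 148°
163 + 47 = 210°
175 + 47 = 222°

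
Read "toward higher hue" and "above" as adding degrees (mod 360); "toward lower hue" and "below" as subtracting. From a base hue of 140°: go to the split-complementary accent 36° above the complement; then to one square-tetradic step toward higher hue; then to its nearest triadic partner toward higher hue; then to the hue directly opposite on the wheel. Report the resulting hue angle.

split-comp 36° ↑ +216°: 140 + 216 = 356°
square ↑ +90°: 356 + 90 = 446 → 446 − 360 = 86°
triadic ↑ +120°: 86 + 120 = 206°
complement +180°: 206 + 180 = 386 → 386 − 360 = 26°

26°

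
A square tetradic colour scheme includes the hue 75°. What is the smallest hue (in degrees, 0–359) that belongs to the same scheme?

A square tetradic scheme places four hues every 90°.
The full set through 75° is {75°, 165°, 255°, 345°}.

75°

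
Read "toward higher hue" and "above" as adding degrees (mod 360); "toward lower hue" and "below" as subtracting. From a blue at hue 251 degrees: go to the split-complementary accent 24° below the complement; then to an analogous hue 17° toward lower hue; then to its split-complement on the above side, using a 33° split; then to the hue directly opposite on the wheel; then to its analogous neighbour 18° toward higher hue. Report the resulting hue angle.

split-comp 24° ↓ +156°: 251 + 156 = 407 → 407 − 360 = 47°
analog 17° ↓ −17°: 47 − 17 = 30°
split-comp 33° ↑ +213°: 30 + 213 = 243°
complement +180°: 243 + 180 = 423 → 423 − 360 = 63°
analog 18° ↑ +18°: 63 + 18 = 81°

81°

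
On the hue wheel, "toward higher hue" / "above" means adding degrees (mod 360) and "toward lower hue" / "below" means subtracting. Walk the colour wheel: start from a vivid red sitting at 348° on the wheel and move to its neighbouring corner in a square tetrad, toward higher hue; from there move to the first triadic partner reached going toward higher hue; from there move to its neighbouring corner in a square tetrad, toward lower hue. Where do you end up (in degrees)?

square ↑ +90°: 348 + 90 = 438 → 438 − 360 = 78°
triadic ↑ +120°: 78 + 120 = 198°
square ↓ −90°: 198 − 90 = 108°

108°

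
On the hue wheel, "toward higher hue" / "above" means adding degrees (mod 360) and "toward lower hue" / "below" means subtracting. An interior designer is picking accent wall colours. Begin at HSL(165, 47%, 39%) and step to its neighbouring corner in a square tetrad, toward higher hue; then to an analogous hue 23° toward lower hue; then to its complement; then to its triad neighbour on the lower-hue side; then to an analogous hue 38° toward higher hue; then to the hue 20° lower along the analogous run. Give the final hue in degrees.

310°

square ↑ +90°: 165 + 90 = 255°
analog 23° ↓ −23°: 255 − 23 = 232°
complement +180°: 232 + 180 = 412 → 412 − 360 = 52°
triadic ↓ −120°: 52 − 120 = -68 → -68 + 360 = 292°
analog 38° ↑ +38°: 292 + 38 = 330°
analog 20° ↓ −20°: 330 − 20 = 310°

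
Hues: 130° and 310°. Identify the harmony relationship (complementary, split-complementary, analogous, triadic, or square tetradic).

Sort the hues: 130°, 310°.
Successive gaps around the wheel: 180°, 180°.
Two hues 180° apart are complementary.

complementary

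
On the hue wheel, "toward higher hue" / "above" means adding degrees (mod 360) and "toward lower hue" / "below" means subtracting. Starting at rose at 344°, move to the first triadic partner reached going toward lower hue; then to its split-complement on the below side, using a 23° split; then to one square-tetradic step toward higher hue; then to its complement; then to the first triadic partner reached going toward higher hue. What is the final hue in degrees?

51°

344 − 120 = 224°   (triadic ↓)
224 + 157 = 381 → 381 − 360 = 21°   (split-comp 23° ↓)
21 + 90 = 111°   (square ↑)
111 + 180 = 291°   (complement)
291 + 120 = 411 → 411 − 360 = 51°   (triadic ↑)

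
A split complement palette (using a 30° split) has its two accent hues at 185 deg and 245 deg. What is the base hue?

The accents sit 30° either side of the complement, so the complement is their short-arc midpoint on the wheel.
Short-arc midpoint of 185° and 245°: 215°.
Base is 180° from the complement: 215 − 180 = 35°

35°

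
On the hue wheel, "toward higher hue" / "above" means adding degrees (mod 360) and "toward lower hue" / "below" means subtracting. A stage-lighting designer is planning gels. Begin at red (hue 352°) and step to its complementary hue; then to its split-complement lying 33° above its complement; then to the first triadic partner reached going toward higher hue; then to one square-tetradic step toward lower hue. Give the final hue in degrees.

55°

+180° (complement): 352 + 180 = 532 → 532 − 360 = 172°
+213° (split-comp 33° ↑): 172 + 213 = 385 → 385 − 360 = 25°
+120° (triadic ↑): 25 + 120 = 145°
−90° (square ↓): 145 − 90 = 55°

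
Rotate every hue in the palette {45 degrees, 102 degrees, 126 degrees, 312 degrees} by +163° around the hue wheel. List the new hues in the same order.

45 + 163 = 208°
102 + 163 = 265°
126 + 163 = 289°
312 + 163 = 475 → 475 − 360 = 115°

208°, 265°, 289°, 115°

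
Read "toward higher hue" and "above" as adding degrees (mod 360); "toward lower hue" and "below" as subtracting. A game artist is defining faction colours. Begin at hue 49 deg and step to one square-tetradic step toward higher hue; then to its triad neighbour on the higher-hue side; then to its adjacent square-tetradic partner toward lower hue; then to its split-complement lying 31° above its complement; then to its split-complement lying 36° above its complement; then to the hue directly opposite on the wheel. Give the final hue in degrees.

49 + 90 = 139°   (square ↑)
139 + 120 = 259°   (triadic ↑)
259 − 90 = 169°   (square ↓)
169 + 211 = 380 → 380 − 360 = 20°   (split-comp 31° ↑)
20 + 216 = 236°   (split-comp 36° ↑)
236 + 180 = 416 → 416 − 360 = 56°   (complement)

56°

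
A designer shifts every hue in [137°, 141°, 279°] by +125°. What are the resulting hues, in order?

262°, 266°, 44°

137 + 125 = 262°
141 + 125 = 266°
279 + 125 = 404 → 404 − 360 = 44°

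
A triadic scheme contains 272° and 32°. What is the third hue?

152°

A triad spaces three hues 120° apart.
The full set is {32°, 152°, 272°}.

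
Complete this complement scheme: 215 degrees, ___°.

35°

The complement sits 180° across the wheel.
The full set through 215° is {35°, 215°}.
Given {215°}, the missing hue is 35°.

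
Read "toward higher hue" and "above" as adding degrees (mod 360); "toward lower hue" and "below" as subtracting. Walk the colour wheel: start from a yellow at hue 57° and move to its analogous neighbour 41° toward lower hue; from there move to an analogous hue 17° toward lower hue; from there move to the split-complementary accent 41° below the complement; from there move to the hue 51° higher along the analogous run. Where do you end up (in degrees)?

189°

−41° (analog 41° ↓): 57 − 41 = 16°
−17° (analog 17° ↓): 16 − 17 = -1 → -1 + 360 = 359°
+139° (split-comp 41° ↓): 359 + 139 = 498 → 498 − 360 = 138°
+51° (analog 51° ↑): 138 + 51 = 189°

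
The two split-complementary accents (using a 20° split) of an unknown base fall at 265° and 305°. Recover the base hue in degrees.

The accents sit 20° either side of the complement, so the complement is their short-arc midpoint on the wheel.
Short-arc midpoint of 265° and 305°: 285°.
Base is 180° from the complement: 285 − 180 = 105°

105°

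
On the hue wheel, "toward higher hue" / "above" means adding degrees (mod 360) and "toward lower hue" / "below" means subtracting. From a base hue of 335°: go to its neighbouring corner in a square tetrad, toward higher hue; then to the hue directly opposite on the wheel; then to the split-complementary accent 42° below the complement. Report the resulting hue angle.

23°

square ↑ +90°: 335 + 90 = 425 → 425 − 360 = 65°
complement +180°: 65 + 180 = 245°
split-comp 42° ↓ +138°: 245 + 138 = 383 → 383 − 360 = 23°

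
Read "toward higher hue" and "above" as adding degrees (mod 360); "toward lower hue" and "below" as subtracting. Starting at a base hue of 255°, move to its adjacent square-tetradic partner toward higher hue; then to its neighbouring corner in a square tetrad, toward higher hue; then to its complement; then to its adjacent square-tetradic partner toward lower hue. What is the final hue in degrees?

+90° (square ↑): 255 + 90 = 345°
+90° (square ↑): 345 + 90 = 435 → 435 − 360 = 75°
+180° (complement): 75 + 180 = 255°
−90° (square ↓): 255 − 90 = 165°

165°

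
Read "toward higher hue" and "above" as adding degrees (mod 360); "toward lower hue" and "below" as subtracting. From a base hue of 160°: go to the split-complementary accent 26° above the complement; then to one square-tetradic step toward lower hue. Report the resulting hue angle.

276°

split-comp 26° ↑ +206°: 160 + 206 = 366 → 366 − 360 = 6°
square ↓ −90°: 6 − 90 = -84 → -84 + 360 = 276°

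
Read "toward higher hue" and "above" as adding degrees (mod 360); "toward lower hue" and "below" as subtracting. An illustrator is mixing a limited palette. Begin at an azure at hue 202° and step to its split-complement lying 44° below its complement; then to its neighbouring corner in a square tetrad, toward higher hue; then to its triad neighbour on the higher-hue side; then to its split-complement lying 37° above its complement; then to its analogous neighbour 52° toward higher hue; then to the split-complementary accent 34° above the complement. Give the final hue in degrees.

split-comp 44° ↓ +136°: 202 + 136 = 338°
square ↑ +90°: 338 + 90 = 428 → 428 − 360 = 68°
triadic ↑ +120°: 68 + 120 = 188°
split-comp 37° ↑ +217°: 188 + 217 = 405 → 405 − 360 = 45°
analog 52° ↑ +52°: 45 + 52 = 97°
split-comp 34° ↑ +214°: 97 + 214 = 311°

311°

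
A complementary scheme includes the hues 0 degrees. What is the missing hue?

The complement sits 180° across the wheel.
The full set through 0° is {0°, 180°}.
Given {0°}, the missing hue is 180°.

180°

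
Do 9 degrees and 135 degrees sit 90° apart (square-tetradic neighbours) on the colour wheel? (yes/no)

no

Angular distance: |9 − 135| = 126 = 126°.
90° apart (square-tetradic neighbours) requires 90°.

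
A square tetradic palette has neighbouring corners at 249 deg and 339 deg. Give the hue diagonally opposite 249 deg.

69°

A square tetradic scheme places four hues 90° apart; opposite corners are 180° apart.
249 + 180 = 429 → 429 − 360 = 69°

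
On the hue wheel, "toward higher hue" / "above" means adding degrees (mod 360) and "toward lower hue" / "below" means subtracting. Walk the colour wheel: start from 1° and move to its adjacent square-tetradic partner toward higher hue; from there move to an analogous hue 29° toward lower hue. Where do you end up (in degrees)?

1 + 90 = 91°   (square ↑)
91 − 29 = 62°   (analog 29° ↓)

62°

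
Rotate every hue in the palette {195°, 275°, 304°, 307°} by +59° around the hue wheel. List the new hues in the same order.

195 + 59 = 254°
275 + 59 = 334°
304 + 59 = 363 → 363 − 360 = 3°
307 + 59 = 366 → 366 − 360 = 6°

254°, 334°, 3°, 6°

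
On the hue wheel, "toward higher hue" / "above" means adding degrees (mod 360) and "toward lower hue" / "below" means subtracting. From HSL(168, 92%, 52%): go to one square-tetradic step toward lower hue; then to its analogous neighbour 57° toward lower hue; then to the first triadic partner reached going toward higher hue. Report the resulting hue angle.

−90° (square ↓): 168 − 90 = 78°
−57° (analog 57° ↓): 78 − 57 = 21°
+120° (triadic ↑): 21 + 120 = 141°

141°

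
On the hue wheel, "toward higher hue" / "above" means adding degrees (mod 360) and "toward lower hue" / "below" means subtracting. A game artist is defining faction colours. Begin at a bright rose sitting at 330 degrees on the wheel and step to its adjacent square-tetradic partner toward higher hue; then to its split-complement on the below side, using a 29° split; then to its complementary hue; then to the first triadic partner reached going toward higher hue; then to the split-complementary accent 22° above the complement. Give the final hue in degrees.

+90° (square ↑): 330 + 90 = 420 → 420 − 360 = 60°
+151° (split-comp 29° ↓): 60 + 151 = 211°
+180° (complement): 211 + 180 = 391 → 391 − 360 = 31°
+120° (triadic ↑): 31 + 120 = 151°
+202° (split-comp 22° ↑): 151 + 202 = 353°

353°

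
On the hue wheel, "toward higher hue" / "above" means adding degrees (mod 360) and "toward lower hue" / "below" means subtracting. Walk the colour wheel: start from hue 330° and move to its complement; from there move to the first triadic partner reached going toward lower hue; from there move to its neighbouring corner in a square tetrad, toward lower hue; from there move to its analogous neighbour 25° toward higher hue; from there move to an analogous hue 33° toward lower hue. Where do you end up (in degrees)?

292°

complement +180°: 330 + 180 = 510 → 510 − 360 = 150°
triadic ↓ −120°: 150 − 120 = 30°
square ↓ −90°: 30 − 90 = -60 → -60 + 360 = 300°
analog 25° ↑ +25°: 300 + 25 = 325°
analog 33° ↓ −33°: 325 − 33 = 292°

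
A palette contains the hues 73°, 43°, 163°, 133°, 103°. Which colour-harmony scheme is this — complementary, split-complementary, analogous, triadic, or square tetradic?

Sort the hues: 43°, 73°, 103°, 133°, 163°.
Successive gaps around the wheel: 30°, 30°, 30°, 30°, 240°.
A run of hues at equal small steps (30°) with one large closing gap is an analogous group.

analogous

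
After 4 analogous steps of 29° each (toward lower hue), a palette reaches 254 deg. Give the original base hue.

10°

4 steps of 29° (toward lower hue) give a net shift of −116°.
Start = end − shift: 254 + 116 = 370 → 370 − 360 = 10°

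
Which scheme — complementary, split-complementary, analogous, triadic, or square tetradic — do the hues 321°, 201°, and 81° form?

Sort the hues: 81°, 201°, 321°.
Successive gaps around the wheel: 120°, 120°, 120°.
Three hues equally spaced 120° apart form a triad.

triadic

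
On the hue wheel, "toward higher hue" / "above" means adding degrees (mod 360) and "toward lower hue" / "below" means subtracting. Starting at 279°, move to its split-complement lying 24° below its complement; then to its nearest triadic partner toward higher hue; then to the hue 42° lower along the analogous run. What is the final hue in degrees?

153°

+156° (split-comp 24° ↓): 279 + 156 = 435 → 435 − 360 = 75°
+120° (triadic ↑): 75 + 120 = 195°
−42° (analog 42° ↓): 195 − 42 = 153°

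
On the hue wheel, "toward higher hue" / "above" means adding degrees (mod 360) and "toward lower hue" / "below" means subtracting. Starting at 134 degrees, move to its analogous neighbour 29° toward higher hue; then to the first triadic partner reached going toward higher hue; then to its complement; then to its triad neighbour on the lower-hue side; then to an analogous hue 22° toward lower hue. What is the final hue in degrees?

321°

134 + 29 = 163°   (analog 29° ↑)
163 + 120 = 283°   (triadic ↑)
283 + 180 = 463 → 463 − 360 = 103°   (complement)
103 − 120 = -17 → -17 + 360 = 343°   (triadic ↓)
343 − 22 = 321°   (analog 22° ↓)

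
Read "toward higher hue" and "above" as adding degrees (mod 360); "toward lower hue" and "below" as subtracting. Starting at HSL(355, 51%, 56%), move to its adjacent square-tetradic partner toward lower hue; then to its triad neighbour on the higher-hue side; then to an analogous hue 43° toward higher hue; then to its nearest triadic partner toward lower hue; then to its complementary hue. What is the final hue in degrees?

355 − 90 = 265°   (square ↓)
265 + 120 = 385 → 385 − 360 = 25°   (triadic ↑)
25 + 43 = 68°   (analog 43° ↑)
68 − 120 = -52 → -52 + 360 = 308°   (triadic ↓)
308 + 180 = 488 → 488 − 360 = 128°   (complement)

128°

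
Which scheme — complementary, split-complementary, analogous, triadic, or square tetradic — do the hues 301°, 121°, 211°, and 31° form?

square tetradic

Sort the hues: 31°, 121°, 211°, 301°.
Successive gaps around the wheel: 90°, 90°, 90°, 90°.
Four hues every 90° form a square tetradic scheme.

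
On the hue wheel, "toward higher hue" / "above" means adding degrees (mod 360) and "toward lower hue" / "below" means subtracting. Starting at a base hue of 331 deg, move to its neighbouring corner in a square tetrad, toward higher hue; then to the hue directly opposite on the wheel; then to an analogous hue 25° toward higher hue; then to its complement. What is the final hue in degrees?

86°

331 + 90 = 421 → 421 − 360 = 61°   (square ↑)
61 + 180 = 241°   (complement)
241 + 25 = 266°   (analog 25° ↑)
266 + 180 = 446 → 446 − 360 = 86°   (complement)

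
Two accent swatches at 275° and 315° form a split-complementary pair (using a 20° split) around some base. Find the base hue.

115°

The accents sit 20° either side of the complement, so the complement is their short-arc midpoint on the wheel.
Short-arc midpoint of 275° and 315°: 295°.
Base is 180° from the complement: 295 − 180 = 115°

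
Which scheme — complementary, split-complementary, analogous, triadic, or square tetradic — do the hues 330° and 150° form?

Sort the hues: 150°, 330°.
Successive gaps around the wheel: 180°, 180°.
Two hues 180° apart are complementary.

complementary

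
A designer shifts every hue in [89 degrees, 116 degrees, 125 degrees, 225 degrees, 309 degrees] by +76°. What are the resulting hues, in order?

89 + 76 = 165°
116 + 76 = 192°
125 + 76 = 201°
225 + 76 = 301°
309 + 76 = 385 → 385 − 360 = 25°

165°, 192°, 201°, 301°, 25°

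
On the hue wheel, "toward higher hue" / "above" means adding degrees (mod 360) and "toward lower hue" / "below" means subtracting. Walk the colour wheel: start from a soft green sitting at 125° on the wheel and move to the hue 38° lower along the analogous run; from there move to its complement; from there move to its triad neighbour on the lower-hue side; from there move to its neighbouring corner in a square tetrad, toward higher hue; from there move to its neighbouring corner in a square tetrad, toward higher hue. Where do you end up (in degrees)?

327°

125 − 38 = 87°   (analog 38° ↓)
87 + 180 = 267°   (complement)
267 − 120 = 147°   (triadic ↓)
147 + 90 = 237°   (square ↑)
237 + 90 = 327°   (square ↑)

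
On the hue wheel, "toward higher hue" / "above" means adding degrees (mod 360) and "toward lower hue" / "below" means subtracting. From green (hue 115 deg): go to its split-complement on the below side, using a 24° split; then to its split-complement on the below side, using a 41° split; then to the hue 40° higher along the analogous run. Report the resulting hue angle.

115 + 156 = 271°   (split-comp 24° ↓)
271 + 139 = 410 → 410 − 360 = 50°   (split-comp 41° ↓)
50 + 40 = 90°   (analog 40° ↑)

90°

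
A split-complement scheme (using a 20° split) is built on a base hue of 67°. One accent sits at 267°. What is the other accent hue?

227°

Split-complementary hues sit 20° either side of the complement.
Complement of the base 67°: 67 + 180 = 247°
The given accent 267° is 20° one side of 247°; the other accent sits 20° the other side: 247 − 20 = 227°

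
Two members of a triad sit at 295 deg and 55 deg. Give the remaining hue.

A triad spaces three hues 120° apart.
The full set is {55°, 175°, 295°}.

175°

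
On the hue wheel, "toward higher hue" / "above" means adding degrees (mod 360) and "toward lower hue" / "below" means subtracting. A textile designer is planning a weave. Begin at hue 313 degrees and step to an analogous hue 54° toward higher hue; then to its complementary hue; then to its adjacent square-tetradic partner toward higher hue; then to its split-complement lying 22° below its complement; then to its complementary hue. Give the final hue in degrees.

255°

313 + 54 = 367 → 367 − 360 = 7°   (analog 54° ↑)
7 + 180 = 187°   (complement)
187 + 90 = 277°   (square ↑)
277 + 158 = 435 → 435 − 360 = 75°   (split-comp 22° ↓)
75 + 180 = 255°   (complement)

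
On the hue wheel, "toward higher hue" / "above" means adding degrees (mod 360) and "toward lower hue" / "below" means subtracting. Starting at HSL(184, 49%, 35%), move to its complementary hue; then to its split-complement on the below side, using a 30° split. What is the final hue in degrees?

154°

184 + 180 = 364 → 364 − 360 = 4°   (complement)
4 + 150 = 154°   (split-comp 30° ↓)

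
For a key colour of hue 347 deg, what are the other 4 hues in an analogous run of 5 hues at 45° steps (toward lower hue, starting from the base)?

302°, 257°, 212° and 167°

Analogous hues sit every 45° along the wheel.
347 − 45 = 302°
347 − 90 = 257°
347 − 135 = 212°
347 − 180 = 167°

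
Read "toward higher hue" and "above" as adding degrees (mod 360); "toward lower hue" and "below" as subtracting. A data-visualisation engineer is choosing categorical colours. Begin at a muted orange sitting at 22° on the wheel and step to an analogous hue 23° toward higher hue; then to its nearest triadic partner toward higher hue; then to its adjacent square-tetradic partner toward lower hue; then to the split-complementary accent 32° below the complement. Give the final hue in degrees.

22 + 23 = 45°   (analog 23° ↑)
45 + 120 = 165°   (triadic ↑)
165 − 90 = 75°   (square ↓)
75 + 148 = 223°   (split-comp 32° ↓)

223°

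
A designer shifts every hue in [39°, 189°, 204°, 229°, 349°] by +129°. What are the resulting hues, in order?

39 + 129 = 168°
189 + 129 = 318°
204 + 129 = 333°
229 + 129 = 358°
349 + 129 = 478 → 478 − 360 = 118°

168°, 318°, 333°, 358°, 118°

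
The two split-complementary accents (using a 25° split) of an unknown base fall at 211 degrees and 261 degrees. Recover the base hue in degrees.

The accents sit 25° either side of the complement, so the complement is their short-arc midpoint on the wheel.
Short-arc midpoint of 211° and 261°: 236°.
Base is 180° from the complement: 236 − 180 = 56°

56°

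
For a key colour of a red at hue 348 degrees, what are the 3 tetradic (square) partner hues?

78°, 168° and 258°

A square tetradic scheme places four hues every 90°.
348 + 90 = 438 → 438 − 360 = 78°
348 + 180 = 528 → 528 − 360 = 168°
348 + 270 = 618 → 618 − 360 = 258°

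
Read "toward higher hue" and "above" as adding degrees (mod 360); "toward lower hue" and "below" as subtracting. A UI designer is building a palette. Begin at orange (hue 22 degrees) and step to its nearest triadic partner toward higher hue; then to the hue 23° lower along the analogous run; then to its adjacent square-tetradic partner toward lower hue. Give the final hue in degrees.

+120° (triadic ↑): 22 + 120 = 142°
−23° (analog 23° ↓): 142 − 23 = 119°
−90° (square ↓): 119 − 90 = 29°

29°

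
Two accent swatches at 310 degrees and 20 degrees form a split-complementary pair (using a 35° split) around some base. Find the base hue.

The accents sit 35° either side of the complement, so the complement is their short-arc midpoint on the wheel.
Short-arc midpoint of 310° and 20°: 345°.
Base is 180° from the complement: 345 − 180 = 165°

165°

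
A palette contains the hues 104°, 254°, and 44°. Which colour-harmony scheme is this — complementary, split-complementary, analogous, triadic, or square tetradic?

split-complementary

Sort the hues: 44°, 104°, 254°.
Successive gaps around the wheel: 60°, 150°, 150°.
Two 150° gaps and one 60° gap — a base hue opposite a pair of accents 30° either side of its complement — is the split-complementary pattern.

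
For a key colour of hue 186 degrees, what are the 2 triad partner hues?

306° and 66°

A triad places three hues 120° apart.
186 + 120 = 306°
186 + 240 = 426 → 426 − 360 = 66°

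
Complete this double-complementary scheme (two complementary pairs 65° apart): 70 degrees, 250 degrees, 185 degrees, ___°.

A rectangular tetradic uses two complementary pairs 65° apart: offsets 0°, 65°, 180°, 245°.
Among {70°, 185°, 250°}, 70° and 250° are a 180° pair.
The remaining hue 185° needs its own complement: 185 + 180 = 365 → 365 − 360 = 5°

5°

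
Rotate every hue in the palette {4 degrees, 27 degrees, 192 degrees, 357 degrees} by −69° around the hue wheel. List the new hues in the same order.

295°, 318°, 123°, 288°

4 − 69 = -65 → -65 + 360 = 295°
27 − 69 = -42 → -42 + 360 = 318°
192 − 69 = 123°
357 − 69 = 288°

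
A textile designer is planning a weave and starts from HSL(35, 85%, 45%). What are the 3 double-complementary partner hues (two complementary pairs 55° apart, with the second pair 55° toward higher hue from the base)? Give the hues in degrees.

35 + 55 = 90°
35 + 180 = 215°
35 + 235 = 270°

90°, 215°, and 270°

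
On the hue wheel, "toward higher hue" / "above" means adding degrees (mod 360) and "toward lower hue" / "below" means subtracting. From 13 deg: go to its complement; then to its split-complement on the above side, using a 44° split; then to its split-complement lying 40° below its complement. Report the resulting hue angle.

+180° (complement): 13 + 180 = 193°
+224° (split-comp 44° ↑): 193 + 224 = 417 → 417 − 360 = 57°
+140° (split-comp 40° ↓): 57 + 140 = 197°

197°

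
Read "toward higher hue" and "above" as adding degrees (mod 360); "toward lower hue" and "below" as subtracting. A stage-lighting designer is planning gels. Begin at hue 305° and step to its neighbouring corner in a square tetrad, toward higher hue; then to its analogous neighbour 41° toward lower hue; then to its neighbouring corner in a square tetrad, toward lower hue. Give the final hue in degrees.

+90° (square ↑): 305 + 90 = 395 → 395 − 360 = 35°
−41° (analog 41° ↓): 35 − 41 = -6 → -6 + 360 = 354°
−90° (square ↓): 354 − 90 = 264°

264°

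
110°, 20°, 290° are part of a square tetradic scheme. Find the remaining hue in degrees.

200°

A square tetradic scheme places four hues every 90°.
The full set through 20° is {20°, 110°, 200°, 290°}.
Given {20°, 110°, 290°}, the missing hue is 200°.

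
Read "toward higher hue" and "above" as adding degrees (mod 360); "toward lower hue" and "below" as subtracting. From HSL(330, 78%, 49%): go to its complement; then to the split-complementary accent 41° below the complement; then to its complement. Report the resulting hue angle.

complement +180°: 330 + 180 = 510 → 510 − 360 = 150°
split-comp 41° ↓ +139°: 150 + 139 = 289°
complement +180°: 289 + 180 = 469 → 469 − 360 = 109°

109°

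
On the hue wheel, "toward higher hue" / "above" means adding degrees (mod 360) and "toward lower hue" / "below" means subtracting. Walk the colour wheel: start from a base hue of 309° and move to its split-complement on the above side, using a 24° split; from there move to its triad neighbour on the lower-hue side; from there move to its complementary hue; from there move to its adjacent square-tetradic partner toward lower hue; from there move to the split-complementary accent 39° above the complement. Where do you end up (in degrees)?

342°

split-comp 24° ↑ +204°: 309 + 204 = 513 → 513 − 360 = 153°
triadic ↓ −120°: 153 − 120 = 33°
complement +180°: 33 + 180 = 213°
square ↓ −90°: 213 − 90 = 123°
split-comp 39° ↑ +219°: 123 + 219 = 342°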